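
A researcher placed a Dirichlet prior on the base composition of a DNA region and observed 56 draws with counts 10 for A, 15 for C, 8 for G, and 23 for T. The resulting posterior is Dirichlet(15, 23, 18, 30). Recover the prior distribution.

For a Dirichlet(α) prior with multinomial counts c, the posterior is Dirichlet(α + c) componentwise.
Subtract each count from the matching posterior parameter: 15−10=5, 23−15=8, 18−8=10, 30−23=7.

Dirichlet(5, 8, 10, 7)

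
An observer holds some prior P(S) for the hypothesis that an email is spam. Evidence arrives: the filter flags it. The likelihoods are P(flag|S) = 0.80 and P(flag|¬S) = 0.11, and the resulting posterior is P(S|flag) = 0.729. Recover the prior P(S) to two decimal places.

P(S) = 0.27

In odds form, posterior odds = prior odds × likelihood ratio, so prior odds = posterior odds ÷ LR.
Posterior odds = 0.729/(1−0.729) = 2.6900. LR = 0.80/0.11 = 7.2727.
Prior odds = 2.6900/7.2727 = 0.3699, so P(S) = 0.3699/(1+0.3699) ≈ 0.27.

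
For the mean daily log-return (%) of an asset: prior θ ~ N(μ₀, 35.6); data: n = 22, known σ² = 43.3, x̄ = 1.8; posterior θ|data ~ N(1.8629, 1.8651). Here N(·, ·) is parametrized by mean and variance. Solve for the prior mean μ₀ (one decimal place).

The posterior mean is a precision-weighted average: μ_n = (τ₀μ₀ + τ_data·x̄)/(τ₀+τ_data), with τ₀=1/σ₀² and τ_data=n/σ².
Here τ₀ = 1/35.6 = 0.028090 and τ_data = 22/43.3 = 0.508083, so τ_n = 0.536173.
Rearranging for μ₀: μ₀ = (μ_n·τ_n − τ_data·x̄)/τ₀ = (1.8629·0.536173 − 0.508083·1.8) / 0.028090 = 0.084287/0.028090 ≈ 3.0.

μ₀ = 3.0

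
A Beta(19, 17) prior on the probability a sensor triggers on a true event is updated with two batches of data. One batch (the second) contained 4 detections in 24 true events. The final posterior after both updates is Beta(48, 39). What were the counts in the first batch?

Sequential conjugate updates are equivalent to a single update on the pooled data, so total successes = posterior α − prior α and total failures = posterior β − prior β.
Total across both batches: 48−19=29 detections, 39−17=22 misses.
Subtract the second batch: 29−4=25 detections and 22−20=2 misses.

25 detections and 2 misses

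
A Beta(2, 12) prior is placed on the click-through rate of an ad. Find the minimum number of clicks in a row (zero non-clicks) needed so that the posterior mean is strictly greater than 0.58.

k = 15

After k clicks and 0 non-clicks the posterior is Beta(2+k, 12), with mean (2+k)/(2+12+k).
Set (2+k)/(14+k) > 0.58 and solve: k > (0.58·14 − 2)/(1 − 0.58) = 14.571.
The smallest integer exceeding 14.571 is 15, and checking k=15: (17)/(29) = 0.5862 > 0.58.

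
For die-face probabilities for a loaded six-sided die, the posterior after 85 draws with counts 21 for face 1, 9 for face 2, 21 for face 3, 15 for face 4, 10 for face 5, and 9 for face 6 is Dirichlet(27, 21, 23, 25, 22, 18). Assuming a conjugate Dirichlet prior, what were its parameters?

For a Dirichlet(α) prior with multinomial counts c, the posterior is Dirichlet(α + c) componentwise.
Subtract each count from the matching posterior parameter: 27−21=6, 21−9=12, 23−21=2, 25−15=10, 22−10=12, 18−9=9.

Dirichlet(6, 12, 2, 10, 12, 9)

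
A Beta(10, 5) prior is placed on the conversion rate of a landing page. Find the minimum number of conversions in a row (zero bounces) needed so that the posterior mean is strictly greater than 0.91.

After k conversions and 0 bounces the posterior is Beta(10+k, 5), with mean (10+k)/(10+5+k).
Set (10+k)/(15+k) > 0.91 and solve: k > (0.91·15 − 10)/(1 − 0.91) = 40.556.
The smallest integer exceeding 40.556 is 41.

k = 41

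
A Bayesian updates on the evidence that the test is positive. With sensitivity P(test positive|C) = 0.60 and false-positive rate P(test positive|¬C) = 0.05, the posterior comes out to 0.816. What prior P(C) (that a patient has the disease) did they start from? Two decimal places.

Bayes' rule in odds form gives O(C|E) = O(C)·[P(E|C)/P(E|¬C)], hence O(C) = O(C|E)/LR.
Posterior odds = 0.816/(1−0.816) = 4.4348. LR = 0.60/0.05 = 12.0000.
Prior odds = 4.4348/12.0000 = 0.3696, so P(C) = 0.3696/(1+0.3696) ≈ 0.27.

P(C) = 0.27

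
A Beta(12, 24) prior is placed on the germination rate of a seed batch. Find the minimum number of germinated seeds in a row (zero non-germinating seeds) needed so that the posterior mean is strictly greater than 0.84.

After k germinated seeds and 0 non-germinating seeds the posterior is Beta(12+k, 24), with mean (12+k)/(12+24+k).
Set (12+k)/(36+k) > 0.84 and solve: k > (0.84·36 − 12)/(1 − 0.84) = 114.000.
The smallest integer exceeding 114.000 is 115, and checking k=115: (127)/(151) = 0.8411 > 0.84.

k = 115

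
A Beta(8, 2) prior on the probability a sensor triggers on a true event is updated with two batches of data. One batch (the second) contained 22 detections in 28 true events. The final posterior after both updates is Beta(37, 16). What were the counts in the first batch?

7 detections and 8 misses

Because Beta–binomial updating is additive in the counts, the combined data contributed (α_post−α_prior, β_post−β_prior) successes and failures.
Total across both batches: 37−8=29 detections, 16−2=14 misses.
Subtract the second batch: 29−22=7 detections and 14−6=8 misses.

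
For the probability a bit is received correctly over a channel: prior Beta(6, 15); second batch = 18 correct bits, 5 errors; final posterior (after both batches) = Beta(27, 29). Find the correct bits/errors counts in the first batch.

Sequential conjugate updates are equivalent to a single update on the pooled data, so total successes = posterior α − prior α and total failures = posterior β − prior β.
Total across both batches: 27−6=21 correct bits, 29−15=14 errors.
Subtract the second batch: 21−18=3 correct bits and 14−5=9 errors.

3 correct bits and 9 errors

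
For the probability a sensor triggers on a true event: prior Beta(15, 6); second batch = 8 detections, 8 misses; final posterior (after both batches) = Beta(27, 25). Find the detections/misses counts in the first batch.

Because Beta–binomial updating is additive in the counts, the combined data contributed (α_post−α_prior, β_post−β_prior) successes and failures.
Total across both batches: 27−15=12 detections, 25−6=19 misses.
Subtract the second batch: 12−8=4 detections and 19−8=11 misses.

4 detections and 11 misses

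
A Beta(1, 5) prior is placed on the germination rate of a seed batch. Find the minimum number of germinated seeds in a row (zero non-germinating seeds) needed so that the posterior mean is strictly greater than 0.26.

k = 1

After k germinated seeds and 0 non-germinating seeds the posterior is Beta(1+k, 5), with mean (1+k)/(1+5+k).
Set (1+k)/(6+k) > 0.26 and solve: k > (0.26·6 − 1)/(1 − 0.26) = 0.757.
The smallest integer exceeding 0.757 is 1.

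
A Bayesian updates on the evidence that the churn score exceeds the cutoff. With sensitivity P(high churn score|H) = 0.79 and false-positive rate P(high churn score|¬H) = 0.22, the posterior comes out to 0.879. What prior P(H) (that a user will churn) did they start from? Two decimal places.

In odds form, posterior odds = prior odds × likelihood ratio, so prior odds = posterior odds ÷ LR.
Posterior odds = 0.879/(1−0.879) = 7.2645. LR = 0.79/0.22 = 3.5909.
Prior odds = 7.2645/3.5909 = 2.0230, so P(H) = 2.0230/(1+2.0230) ≈ 0.67.

P(H) = 0.67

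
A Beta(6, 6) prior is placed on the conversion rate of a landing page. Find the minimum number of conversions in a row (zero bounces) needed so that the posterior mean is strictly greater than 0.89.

After k conversions and 0 bounces the posterior is Beta(6+k, 6), with mean (6+k)/(6+6+k).
Set (6+k)/(12+k) > 0.89 and solve: k > (0.89·12 − 6)/(1 − 0.89) = 42.545.
The smallest integer exceeding 42.545 is 43.

k = 43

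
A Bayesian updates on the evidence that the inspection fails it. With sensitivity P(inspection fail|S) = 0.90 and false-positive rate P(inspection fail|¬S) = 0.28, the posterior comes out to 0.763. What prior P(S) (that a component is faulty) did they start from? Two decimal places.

P(S) = 0.50

Bayes' rule in odds form gives O(S|E) = O(S)·[P(E|S)/P(E|¬S)], hence O(S) = O(S|E)/LR.
Posterior odds = 0.763/(1−0.763) = 3.2194. LR = 0.90/0.28 = 3.2143.
Prior odds = 3.2194/3.2143 = 1.0016, so P(S) = 1.0016/(1+1.0016) ≈ 0.50.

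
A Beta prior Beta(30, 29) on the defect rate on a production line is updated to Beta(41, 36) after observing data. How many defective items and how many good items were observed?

A Beta(a, b) prior with s successes and f failures in binomial data gives a Beta(a+s, b+f) posterior.
Match parameters: s=41−30=11, f=36−29=7.

11 defective items and 7 good items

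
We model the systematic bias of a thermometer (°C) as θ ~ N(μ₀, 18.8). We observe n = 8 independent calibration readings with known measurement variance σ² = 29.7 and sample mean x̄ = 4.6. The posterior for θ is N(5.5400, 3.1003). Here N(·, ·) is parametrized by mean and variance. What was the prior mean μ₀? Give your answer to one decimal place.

With known observation variance, the Normal–Normal posterior has precision τ_n = τ₀ + n/σ² and mean μ_n = (τ₀μ₀ + (n/σ²)x̄)/τ_n.
Here τ₀ = 1/18.8 = 0.053191 and τ_data = 8/29.7 = 0.269360, so τ_n = 0.322551.
Rearranging for μ₀: μ₀ = (μ_n·τ_n − τ_data·x̄)/τ₀ = (5.5400·0.322551 − 0.269360·4.6) / 0.053191 = 0.547877/0.053191 ≈ 10.3.

μ₀ = 10.3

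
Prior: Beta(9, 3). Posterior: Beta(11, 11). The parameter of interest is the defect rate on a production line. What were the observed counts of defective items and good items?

2 defective items and 8 good items

Under Beta–binomial conjugacy the posterior parameters are (α+s, β+f).
So s = 11 − 9 = 2 and f = 11 − 3 = 8.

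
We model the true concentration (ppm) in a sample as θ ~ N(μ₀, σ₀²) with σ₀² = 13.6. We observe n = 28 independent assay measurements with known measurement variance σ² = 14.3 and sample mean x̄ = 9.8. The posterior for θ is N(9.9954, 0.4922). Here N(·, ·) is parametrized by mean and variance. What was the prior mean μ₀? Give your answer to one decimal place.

The posterior mean is a precision-weighted average: μ_n = (τ₀μ₀ + τ_data·x̄)/(τ₀+τ_data), with τ₀=1/σ₀² and τ_data=n/σ².
Here τ₀ = 1/13.6 = 0.073529 and τ_data = 28/14.3 = 1.958042, so τ_n = 2.031571.
Rearranging for μ₀: μ₀ = (μ_n·τ_n − τ_data·x̄)/τ₀ = (9.9954·2.031571 − 1.958042·9.8) / 0.073529 = 1.117553/0.073529 ≈ 15.2.

μ₀ = 15.2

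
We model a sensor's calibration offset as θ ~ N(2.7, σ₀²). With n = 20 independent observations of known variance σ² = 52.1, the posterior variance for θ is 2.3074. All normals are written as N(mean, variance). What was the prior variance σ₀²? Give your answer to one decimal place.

Posterior precision equals prior precision plus data precision: 1/σ_n² = 1/σ₀² + n/σ².
So 1/σ₀² = 1/2.3074 − 20/52.1 = 0.433388 − 0.383877 = 0.049511.
Hence σ₀² = 1/0.049511 ≈ 20.2.

σ₀² = 20.2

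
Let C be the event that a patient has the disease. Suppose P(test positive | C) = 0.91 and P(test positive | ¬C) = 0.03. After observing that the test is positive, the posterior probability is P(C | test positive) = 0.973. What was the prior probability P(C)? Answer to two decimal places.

P(C) = 0.54

Bayes' rule in odds form gives O(C|E) = O(C)·[P(E|C)/P(E|¬C)], hence O(C) = O(C|E)/LR.
Posterior odds = 0.973/(1−0.973) = 36.0370. LR = 0.91/0.03 = 30.3333.
Prior odds = 36.0370/30.3333 = 1.1880, so P(C) = 1.1880/(1+1.1880) ≈ 0.54.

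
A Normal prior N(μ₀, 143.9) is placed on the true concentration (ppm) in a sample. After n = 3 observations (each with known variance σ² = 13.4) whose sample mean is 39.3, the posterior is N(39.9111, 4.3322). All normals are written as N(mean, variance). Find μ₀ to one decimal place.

With known observation variance, the Normal–Normal posterior has precision τ_n = τ₀ + n/σ² and mean μ_n = (τ₀μ₀ + (n/σ²)x̄)/τ_n.
Here τ₀ = 1/143.9 = 0.006949 and τ_data = 3/13.4 = 0.223881, so τ_n = 0.230830.
Rearranging for μ₀: μ₀ = (μ_n·τ_n − τ_data·x̄)/τ₀ = (39.9111·0.230830 − 0.223881·39.3) / 0.006949 = 0.414156/0.006949 ≈ 59.6.

μ₀ = 59.6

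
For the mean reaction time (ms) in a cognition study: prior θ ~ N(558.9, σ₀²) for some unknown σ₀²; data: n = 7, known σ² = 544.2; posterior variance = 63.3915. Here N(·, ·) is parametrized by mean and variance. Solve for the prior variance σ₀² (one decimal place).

For the Normal–Normal model with known σ², precisions add: τ_n = τ₀ + n/σ².
So 1/σ₀² = 1/63.3915 − 7/544.2 = 0.015775 − 0.012863 = 0.002912.
Hence σ₀² = 1/0.002912 ≈ 343.4.

σ₀² = 343.4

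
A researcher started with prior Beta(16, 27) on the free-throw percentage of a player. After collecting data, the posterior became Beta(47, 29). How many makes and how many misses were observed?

31 makes and 2 misses

Beta is conjugate to the binomial likelihood: posterior = Beta(α+s, β+f).
So s = 47 − 16 = 31 and f = 29 − 27 = 2.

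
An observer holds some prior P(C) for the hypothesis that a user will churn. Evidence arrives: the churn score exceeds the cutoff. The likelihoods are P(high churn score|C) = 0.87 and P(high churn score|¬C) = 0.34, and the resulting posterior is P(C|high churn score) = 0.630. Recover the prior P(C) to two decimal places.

P(C) = 0.40

Bayes' rule in odds form gives O(C|E) = O(C)·[P(E|C)/P(E|¬C)], hence O(C) = O(C|E)/LR.
Posterior odds = 0.630/(1−0.630) = 1.7027. LR = 0.87/0.34 = 2.5588.
Prior odds = 1.7027/2.5588 = 0.6654, so P(C) = 0.6654/(1+0.6654) ≈ 0.40.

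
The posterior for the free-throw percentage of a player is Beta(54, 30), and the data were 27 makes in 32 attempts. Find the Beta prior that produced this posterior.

Beta(27, 25)

Under Beta–binomial conjugacy the posterior parameters are (a+s, b+f).
Subtract the data counts: 54−27=27, 30−5=25.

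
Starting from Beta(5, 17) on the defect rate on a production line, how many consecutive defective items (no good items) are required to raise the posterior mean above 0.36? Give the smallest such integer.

After k defective items and 0 good items the posterior is Beta(5+k, 17), with mean (5+k)/(5+17+k).
Set (5+k)/(22+k) > 0.36 and solve: k > (0.36·22 − 5)/(1 − 0.36) = 4.562.
The smallest integer exceeding 4.562 is 5.

k = 5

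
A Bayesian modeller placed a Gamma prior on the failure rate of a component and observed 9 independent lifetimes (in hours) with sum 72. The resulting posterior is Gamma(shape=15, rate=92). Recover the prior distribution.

For an exponential likelihood with a Gamma(α, β) prior on the rate, n observations with total T give posterior Gamma(α+n, β+T).
So α = 15 − 9 = 6 and β = 92 − 72 = 20.

Gamma(shape=6, rate=20)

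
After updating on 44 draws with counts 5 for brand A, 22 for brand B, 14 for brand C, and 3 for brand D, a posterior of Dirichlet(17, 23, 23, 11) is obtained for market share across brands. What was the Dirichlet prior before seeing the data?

For a Dirichlet(α) prior with multinomial counts c, the posterior is Dirichlet(α + c) componentwise.
Subtract each count from the matching posterior parameter: 17−5=12, 23−22=1, 23−14=9, 11−3=8.

Dirichlet(12, 1, 9, 8)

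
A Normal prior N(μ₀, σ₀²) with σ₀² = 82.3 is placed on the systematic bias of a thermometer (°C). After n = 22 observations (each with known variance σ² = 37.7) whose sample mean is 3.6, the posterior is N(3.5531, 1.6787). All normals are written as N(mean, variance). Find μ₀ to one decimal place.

μ₀ = 1.3

The posterior mean is a precision-weighted average: μ_n = (τ₀μ₀ + τ_data·x̄)/(τ₀+τ_data), with τ₀=1/σ₀² and τ_data=n/σ².
Here τ₀ = 1/82.3 = 0.012151 and τ_data = 22/37.7 = 0.583554, so τ_n = 0.595705.
Rearranging for μ₀: μ₀ = (μ_n·τ_n − τ_data·x̄)/τ₀ = (3.5531·0.595705 − 0.583554·3.6) / 0.012151 = 0.015805/0.012151 ≈ 1.3.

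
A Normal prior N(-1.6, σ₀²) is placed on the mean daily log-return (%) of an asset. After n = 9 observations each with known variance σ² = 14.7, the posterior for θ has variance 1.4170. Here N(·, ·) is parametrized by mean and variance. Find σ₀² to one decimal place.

σ₀² = 10.7

Posterior precision equals prior precision plus data precision: 1/σ_n² = 1/σ₀² + n/σ².
So 1/σ₀² = 1/1.4170 − 9/14.7 = 0.705716 − 0.612245 = 0.093471.
Hence σ₀² = 1/0.093471 ≈ 10.7.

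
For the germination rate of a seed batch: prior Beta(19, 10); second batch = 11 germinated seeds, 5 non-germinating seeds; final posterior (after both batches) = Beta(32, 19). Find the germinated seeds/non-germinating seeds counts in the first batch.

2 germinated seeds and 4 non-germinating seeds

Because Beta–binomial updating is additive in the counts, the combined data contributed (α_post−α_prior, β_post−β_prior) successes and failures.
Total across both batches: 32−19=13 germinated seeds, 19−10=9 non-germinating seeds.
Subtract the second batch: 13−11=2 germinated seeds and 9−5=4 non-germinating seeds.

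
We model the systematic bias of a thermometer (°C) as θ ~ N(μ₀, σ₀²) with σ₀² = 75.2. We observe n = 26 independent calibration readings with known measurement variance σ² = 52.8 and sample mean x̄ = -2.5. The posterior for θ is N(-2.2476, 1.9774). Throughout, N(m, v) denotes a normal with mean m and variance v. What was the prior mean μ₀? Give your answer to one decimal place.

μ₀ = 7.1

The posterior mean is a precision-weighted average: μ_n = (τ₀μ₀ + τ_data·x̄)/(τ₀+τ_data), with τ₀=1/σ₀² and τ_data=n/σ².
Here τ₀ = 1/75.2 = 0.013298 and τ_data = 26/52.8 = 0.492424, so τ_n = 0.505722.
Rearranging for μ₀: μ₀ = (μ_n·τ_n − τ_data·x̄)/τ₀ = (-2.2476·0.505722 − 0.492424·-2.5) / 0.013298 = 0.094399/0.013298 ≈ 7.1.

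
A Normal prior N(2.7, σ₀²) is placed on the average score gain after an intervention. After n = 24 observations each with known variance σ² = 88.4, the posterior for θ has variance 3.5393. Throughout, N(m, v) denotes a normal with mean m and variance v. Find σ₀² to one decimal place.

σ₀² = 90.5

Posterior precision equals prior precision plus data precision: 1/σ_n² = 1/σ₀² + n/σ².
So 1/σ₀² = 1/3.5393 − 24/88.4 = 0.282542 − 0.271493 = 0.011049.
Hence σ₀² = 1/0.011049 ≈ 90.5.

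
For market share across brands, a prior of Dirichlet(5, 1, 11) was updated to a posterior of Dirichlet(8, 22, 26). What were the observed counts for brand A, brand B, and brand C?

For a Dirichlet(α) prior with multinomial counts c, the posterior is Dirichlet(α + c) componentwise.
Counts are posterior − prior componentwise: 8−5=3, 22−1=21, 26−11=15.

counts (3, 21, 15)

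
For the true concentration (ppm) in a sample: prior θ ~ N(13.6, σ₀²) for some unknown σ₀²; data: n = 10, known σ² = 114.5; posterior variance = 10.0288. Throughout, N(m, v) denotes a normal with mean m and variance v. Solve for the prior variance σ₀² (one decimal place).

Posterior precision equals prior precision plus data precision: 1/σ_n² = 1/σ₀² + n/σ².
So 1/σ₀² = 1/10.0288 − 10/114.5 = 0.099713 − 0.087336 = 0.012377.
Hence σ₀² = 1/0.012377 ≈ 80.8.

σ₀² = 80.8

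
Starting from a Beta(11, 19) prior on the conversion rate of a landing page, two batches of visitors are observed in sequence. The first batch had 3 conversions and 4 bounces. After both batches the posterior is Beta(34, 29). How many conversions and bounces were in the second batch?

20 conversions and 6 bounces

Because Beta–binomial updating is additive in the counts, the combined data contributed (α_post−α_prior, β_post−β_prior) successes and failures.
Total across both batches: 34−11=23 conversions, 29−19=10 bounces.
Subtract the first batch: 23−3=20 conversions and 10−4=6 bounces.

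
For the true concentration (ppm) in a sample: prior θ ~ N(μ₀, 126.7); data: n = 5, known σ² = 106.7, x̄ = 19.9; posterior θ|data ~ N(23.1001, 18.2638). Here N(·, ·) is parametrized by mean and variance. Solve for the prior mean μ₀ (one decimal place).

The posterior mean is a precision-weighted average: μ_n = (τ₀μ₀ + τ_data·x̄)/(τ₀+τ_data), with τ₀=1/σ₀² and τ_data=n/σ².
Here τ₀ = 1/126.7 = 0.007893 and τ_data = 5/106.7 = 0.046860, so τ_n = 0.054753.
Rearranging for μ₀: μ₀ = (μ_n·τ_n − τ_data·x̄)/τ₀ = (23.1001·0.054753 − 0.046860·19.9) / 0.007893 = 0.332286/0.007893 ≈ 42.1.

μ₀ = 42.1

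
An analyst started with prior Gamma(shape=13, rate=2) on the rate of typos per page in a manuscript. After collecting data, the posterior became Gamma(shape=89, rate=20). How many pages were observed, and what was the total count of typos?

n = 18 pages with total 76 typos

A Gamma(α, β) prior (rate parametrization) on a Poisson rate with n observations summing to S gives posterior Gamma(α+S, β+n).
Matching: Σxᵢ = 89 − 13 = 76 and n = 20 − 2 = 18.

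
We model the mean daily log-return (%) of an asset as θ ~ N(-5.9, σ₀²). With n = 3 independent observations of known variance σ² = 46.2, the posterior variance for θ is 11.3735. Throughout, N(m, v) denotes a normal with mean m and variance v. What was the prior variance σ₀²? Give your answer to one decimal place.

σ₀² = 43.5

Posterior precision equals prior precision plus data precision: 1/σ_n² = 1/σ₀² + n/σ².
So 1/σ₀² = 1/11.3735 − 3/46.2 = 0.087924 − 0.064935 = 0.022989.
Hence σ₀² = 1/0.022989 ≈ 43.5.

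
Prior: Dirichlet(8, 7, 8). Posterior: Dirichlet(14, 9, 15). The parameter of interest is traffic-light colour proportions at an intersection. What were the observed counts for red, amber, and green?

counts (6, 2, 7)

For a Dirichlet(α) prior with multinomial counts c, the posterior is Dirichlet(α + c) componentwise.
Counts are posterior − prior componentwise: 14−8=6, 9−7=2, 15−8=7.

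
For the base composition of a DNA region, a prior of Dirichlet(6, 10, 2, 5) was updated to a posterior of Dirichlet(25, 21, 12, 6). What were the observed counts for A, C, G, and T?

counts (19, 11, 10, 1)

For a Dirichlet(α) prior with multinomial counts c, the posterior is Dirichlet(α + c) componentwise.
Counts are posterior − prior componentwise: 25−6=19, 21−10=11, 12−2=10, 6−5=1.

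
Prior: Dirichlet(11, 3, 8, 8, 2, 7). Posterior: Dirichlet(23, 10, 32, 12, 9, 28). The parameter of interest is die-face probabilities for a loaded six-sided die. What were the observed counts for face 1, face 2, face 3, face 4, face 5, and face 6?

For a Dirichlet(α) prior with multinomial counts c, the posterior is Dirichlet(α + c) componentwise.
Counts are posterior − prior componentwise: 23−11=12, 10−3=7, 32−8=24, 12−8=4, 9−2=7, 28−7=21.

counts (12, 7, 24, 4, 7, 21)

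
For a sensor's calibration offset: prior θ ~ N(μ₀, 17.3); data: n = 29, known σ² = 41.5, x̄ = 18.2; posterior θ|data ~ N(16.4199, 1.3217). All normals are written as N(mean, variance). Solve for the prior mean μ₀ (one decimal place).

With known observation variance, the Normal–Normal posterior has precision τ_n = τ₀ + n/σ² and mean μ_n = (τ₀μ₀ + (n/σ²)x̄)/τ_n.
Here τ₀ = 1/17.3 = 0.057803 and τ_data = 29/41.5 = 0.698795, so τ_n = 0.756598.
Rearranging for μ₀: μ₀ = (μ_n·τ_n − τ_data·x̄)/τ₀ = (16.4199·0.756598 − 0.698795·18.2) / 0.057803 = -0.294805/0.057803 ≈ -5.1.

μ₀ = -5.1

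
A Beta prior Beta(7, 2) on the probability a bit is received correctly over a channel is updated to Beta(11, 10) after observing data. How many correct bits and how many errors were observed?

4 correct bits and 8 errors

A Beta(a, b) prior with s successes and f failures in binomial data gives a Beta(a+s, b+f) posterior.
Match parameters: s=11−7=4, f=10−2=8.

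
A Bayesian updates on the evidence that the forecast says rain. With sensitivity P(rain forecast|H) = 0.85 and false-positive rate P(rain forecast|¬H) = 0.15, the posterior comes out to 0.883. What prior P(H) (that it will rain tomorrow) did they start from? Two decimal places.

In odds form, posterior odds = prior odds × likelihood ratio, so prior odds = posterior odds ÷ LR.
Posterior odds = 0.883/(1−0.883) = 7.5470. LR = 0.85/0.15 = 5.6667.
Prior odds = 7.5470/5.6667 = 1.3318, so P(H) = 1.3318/(1+1.3318) ≈ 0.57.

P(H) = 0.57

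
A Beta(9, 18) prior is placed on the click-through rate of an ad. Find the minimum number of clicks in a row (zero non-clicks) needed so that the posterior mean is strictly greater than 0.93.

k = 231

After k clicks and 0 non-clicks the posterior is Beta(9+k, 18), with mean (9+k)/(9+18+k).
Set (9+k)/(27+k) > 0.93 and solve: k > (0.93·27 − 9)/(1 − 0.93) = 230.143.
The smallest integer exceeding 230.143 is 231.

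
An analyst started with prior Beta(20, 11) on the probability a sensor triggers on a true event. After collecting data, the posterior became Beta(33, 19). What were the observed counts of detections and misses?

13 detections and 8 misses

Beta is conjugate to the binomial likelihood: posterior = Beta(α+s, β+f).
So s = 33 − 20 = 13 and f = 19 − 11 = 8.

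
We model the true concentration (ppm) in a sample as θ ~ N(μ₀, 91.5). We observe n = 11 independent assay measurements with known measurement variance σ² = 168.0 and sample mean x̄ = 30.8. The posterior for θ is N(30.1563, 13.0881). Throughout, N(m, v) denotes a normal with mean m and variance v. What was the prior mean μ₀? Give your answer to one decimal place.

With known observation variance, the Normal–Normal posterior has precision τ_n = τ₀ + n/σ² and mean μ_n = (τ₀μ₀ + (n/σ²)x̄)/τ_n.
Here τ₀ = 1/91.5 = 0.010929 and τ_data = 11/168.0 = 0.065476, so τ_n = 0.076405.
Rearranging for μ₀: μ₀ = (μ_n·τ_n − τ_data·x̄)/τ₀ = (30.1563·0.076405 − 0.065476·30.8) / 0.010929 = 0.287431/0.010929 ≈ 26.3.

μ₀ = 26.3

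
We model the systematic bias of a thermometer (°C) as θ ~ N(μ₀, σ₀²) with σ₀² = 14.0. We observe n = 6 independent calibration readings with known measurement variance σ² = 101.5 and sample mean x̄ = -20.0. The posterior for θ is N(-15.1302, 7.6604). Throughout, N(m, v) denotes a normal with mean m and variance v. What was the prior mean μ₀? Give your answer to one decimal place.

μ₀ = -11.1

The posterior mean is a precision-weighted average: μ_n = (τ₀μ₀ + τ_data·x̄)/(τ₀+τ_data), with τ₀=1/σ₀² and τ_data=n/σ².
Here τ₀ = 1/14.0 = 0.071429 and τ_data = 6/101.5 = 0.059113, so τ_n = 0.130542.
Rearranging for μ₀: μ₀ = (μ_n·τ_n − τ_data·x̄)/τ₀ = (-15.1302·0.130542 − 0.059113·-20.0) / 0.071429 = -0.792867/0.071429 ≈ -11.1.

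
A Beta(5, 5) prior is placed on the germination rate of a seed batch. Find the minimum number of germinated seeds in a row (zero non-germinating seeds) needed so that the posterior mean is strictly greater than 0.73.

k = 9

After k germinated seeds and 0 non-germinating seeds the posterior is Beta(5+k, 5), with mean (5+k)/(5+5+k).
Set (5+k)/(10+k) > 0.73 and solve: k > (0.73·10 − 5)/(1 − 0.73) = 8.519.
The smallest integer exceeding 8.519 is 9, and checking k=9: (14)/(19) = 0.7368 > 0.73.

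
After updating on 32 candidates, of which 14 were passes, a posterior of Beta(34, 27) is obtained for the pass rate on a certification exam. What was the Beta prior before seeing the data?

Under Beta–binomial conjugacy the posterior parameters are (α+s, β+f).
Subtract the data counts: 34−14=20, 27−18=9.

Beta(20, 9)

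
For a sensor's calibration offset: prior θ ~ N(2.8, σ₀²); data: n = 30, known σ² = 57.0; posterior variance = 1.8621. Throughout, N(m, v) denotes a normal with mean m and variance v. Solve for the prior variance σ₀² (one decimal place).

σ₀² = 93.4

Posterior precision equals prior precision plus data precision: 1/σ_n² = 1/σ₀² + n/σ².
So 1/σ₀² = 1/1.8621 − 30/57.0 = 0.537028 − 0.526316 = 0.010712.
Hence σ₀² = 1/0.010712 ≈ 93.4.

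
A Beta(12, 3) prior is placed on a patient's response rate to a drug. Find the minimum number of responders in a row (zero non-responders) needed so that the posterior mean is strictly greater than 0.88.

k = 11

After k responders and 0 non-responders the posterior is Beta(12+k, 3), with mean (12+k)/(12+3+k).
Set (12+k)/(15+k) > 0.88 and solve: k > (0.88·15 − 12)/(1 − 0.88) = 10.000.
The smallest integer exceeding 10.000 is 11, and checking k=11: (23)/(26) = 0.8846 > 0.88.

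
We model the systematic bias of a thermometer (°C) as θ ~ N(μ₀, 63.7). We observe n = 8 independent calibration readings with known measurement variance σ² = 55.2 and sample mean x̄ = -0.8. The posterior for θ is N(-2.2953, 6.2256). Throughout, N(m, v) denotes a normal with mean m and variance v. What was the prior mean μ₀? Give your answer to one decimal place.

μ₀ = -16.1

The posterior mean is a precision-weighted average: μ_n = (τ₀μ₀ + τ_data·x̄)/(τ₀+τ_data), with τ₀=1/σ₀² and τ_data=n/σ².
Here τ₀ = 1/63.7 = 0.015699 and τ_data = 8/55.2 = 0.144928, so τ_n = 0.160627.
Rearranging for μ₀: μ₀ = (μ_n·τ_n − τ_data·x̄)/τ₀ = (-2.2953·0.160627 − 0.144928·-0.8) / 0.015699 = -0.252745/0.015699 ≈ -16.1.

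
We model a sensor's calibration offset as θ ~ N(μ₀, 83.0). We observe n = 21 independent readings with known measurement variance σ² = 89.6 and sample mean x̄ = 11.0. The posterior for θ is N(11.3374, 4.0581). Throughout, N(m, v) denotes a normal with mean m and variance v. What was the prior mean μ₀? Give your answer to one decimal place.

With known observation variance, the Normal–Normal posterior has precision τ_n = τ₀ + n/σ² and mean μ_n = (τ₀μ₀ + (n/σ²)x̄)/τ_n.
Here τ₀ = 1/83.0 = 0.012048 and τ_data = 21/89.6 = 0.234375, so τ_n = 0.246423.
Rearranging for μ₀: μ₀ = (μ_n·τ_n − τ_data·x̄)/τ₀ = (11.3374·0.246423 − 0.234375·11.0) / 0.012048 = 0.215671/0.012048 ≈ 17.9.

μ₀ = 17.9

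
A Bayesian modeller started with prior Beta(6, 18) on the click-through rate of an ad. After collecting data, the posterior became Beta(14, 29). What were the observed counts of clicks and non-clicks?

8 clicks and 11 non-clicks

Beta is conjugate to the binomial likelihood: posterior = Beta(α+s, β+f).
So s = 14 − 6 = 8 and f = 29 − 18 = 11.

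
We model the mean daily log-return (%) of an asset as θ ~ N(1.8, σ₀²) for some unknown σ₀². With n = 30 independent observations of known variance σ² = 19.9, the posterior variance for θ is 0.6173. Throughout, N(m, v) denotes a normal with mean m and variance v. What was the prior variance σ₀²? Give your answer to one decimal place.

σ₀² = 8.9

For the Normal–Normal model with known σ², precisions add: τ_n = τ₀ + n/σ².
So 1/σ₀² = 1/0.6173 − 30/19.9 = 1.619958 − 1.507538 = 0.112420.
Hence σ₀² = 1/0.112420 ≈ 8.9.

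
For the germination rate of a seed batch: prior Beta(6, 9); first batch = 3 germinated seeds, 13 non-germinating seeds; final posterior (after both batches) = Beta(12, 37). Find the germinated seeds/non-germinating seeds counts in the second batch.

3 germinated seeds and 15 non-germinating seeds

Because Beta–binomial updating is additive in the counts, the combined data contributed (α_post−α_prior, β_post−β_prior) successes and failures.
Total across both batches: 12−6=6 germinated seeds, 37−9=28 non-germinating seeds.
Subtract the first batch: 6−3=3 germinated seeds and 28−13=15 non-germinating seeds.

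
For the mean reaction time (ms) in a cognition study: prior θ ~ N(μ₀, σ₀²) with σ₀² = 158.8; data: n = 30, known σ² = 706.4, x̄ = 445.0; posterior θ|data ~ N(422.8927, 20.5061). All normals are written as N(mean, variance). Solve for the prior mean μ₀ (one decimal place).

With known observation variance, the Normal–Normal posterior has precision τ_n = τ₀ + n/σ² and mean μ_n = (τ₀μ₀ + (n/σ²)x̄)/τ_n.
Here τ₀ = 1/158.8 = 0.006297 and τ_data = 30/706.4 = 0.042469, so τ_n = 0.048766.
Rearranging for μ₀: μ₀ = (μ_n·τ_n − τ_data·x̄)/τ₀ = (422.8927·0.048766 − 0.042469·445.0) / 0.006297 = 1.724080/0.006297 ≈ 273.8.

μ₀ = 273.8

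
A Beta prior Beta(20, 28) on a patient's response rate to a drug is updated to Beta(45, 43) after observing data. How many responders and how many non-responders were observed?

25 responders and 15 non-responders

A Beta(a, b) prior with s successes and f failures in binomial data gives a Beta(a+s, b+f) posterior.
So s = 45 − 20 = 25 and f = 43 − 28 = 15.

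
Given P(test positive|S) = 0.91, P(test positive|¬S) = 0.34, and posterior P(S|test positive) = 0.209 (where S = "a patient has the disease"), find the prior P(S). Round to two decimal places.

Bayes' rule in odds form gives O(S|E) = O(S)·[P(E|S)/P(E|¬S)], hence O(S) = O(S|E)/LR.
Posterior odds = 0.209/(1−0.209) = 0.2642. LR = 0.91/0.34 = 2.6765.
Prior odds = 0.2642/2.6765 = 0.0987, so P(S) = 0.0987/(1+0.0987) ≈ 0.09.

P(S) = 0.09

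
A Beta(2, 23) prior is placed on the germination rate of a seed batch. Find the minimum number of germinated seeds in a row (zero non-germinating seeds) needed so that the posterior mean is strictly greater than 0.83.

After k germinated seeds and 0 non-germinating seeds the posterior is Beta(2+k, 23), with mean (2+k)/(2+23+k).
Set (2+k)/(25+k) > 0.83 and solve: k > (0.83·25 − 2)/(1 − 0.83) = 110.294.
The smallest integer exceeding 110.294 is 111.

k = 111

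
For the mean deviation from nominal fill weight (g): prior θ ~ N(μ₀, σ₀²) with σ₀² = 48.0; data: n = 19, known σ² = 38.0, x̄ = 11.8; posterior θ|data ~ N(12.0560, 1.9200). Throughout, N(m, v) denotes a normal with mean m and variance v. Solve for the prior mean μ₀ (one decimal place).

With known observation variance, the Normal–Normal posterior has precision τ_n = τ₀ + n/σ² and mean μ_n = (τ₀μ₀ + (n/σ²)x̄)/τ_n.
Here τ₀ = 1/48.0 = 0.020833 and τ_data = 19/38.0 = 0.500000, so τ_n = 0.520833.
Rearranging for μ₀: μ₀ = (μ_n·τ_n − τ_data·x̄)/τ₀ = (12.0560·0.520833 − 0.500000·11.8) / 0.020833 = 0.379163/0.020833 ≈ 18.2.

μ₀ = 18.2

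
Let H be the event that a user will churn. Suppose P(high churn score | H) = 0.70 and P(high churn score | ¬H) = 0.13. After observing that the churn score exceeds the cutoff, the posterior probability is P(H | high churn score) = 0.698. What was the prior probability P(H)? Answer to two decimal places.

P(H) = 0.30

Bayes' rule in odds form gives O(H|E) = O(H)·[P(E|H)/P(E|¬H)], hence O(H) = O(H|E)/LR.
Posterior odds = 0.698/(1−0.698) = 2.3113. LR = 0.70/0.13 = 5.3846.
Prior odds = 2.3113/5.3846 = 0.4292, so P(H) = 0.4292/(1+0.4292) ≈ 0.30.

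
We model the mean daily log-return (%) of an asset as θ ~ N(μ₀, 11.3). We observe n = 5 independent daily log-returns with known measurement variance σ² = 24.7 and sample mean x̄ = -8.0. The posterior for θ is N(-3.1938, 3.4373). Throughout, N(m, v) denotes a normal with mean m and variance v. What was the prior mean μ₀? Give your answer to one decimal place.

μ₀ = 7.8

The posterior mean is a precision-weighted average: μ_n = (τ₀μ₀ + τ_data·x̄)/(τ₀+τ_data), with τ₀=1/σ₀² and τ_data=n/σ².
Here τ₀ = 1/11.3 = 0.088496 and τ_data = 5/24.7 = 0.202429, so τ_n = 0.290925.
Rearranging for μ₀: μ₀ = (μ_n·τ_n − τ_data·x̄)/τ₀ = (-3.1938·0.290925 − 0.202429·-8.0) / 0.088496 = 0.690276/0.088496 ≈ 7.8.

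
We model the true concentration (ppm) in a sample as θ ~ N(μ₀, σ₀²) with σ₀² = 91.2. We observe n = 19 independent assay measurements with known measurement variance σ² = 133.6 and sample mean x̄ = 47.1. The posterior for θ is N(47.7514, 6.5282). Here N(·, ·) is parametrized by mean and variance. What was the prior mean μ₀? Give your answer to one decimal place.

The posterior mean is a precision-weighted average: μ_n = (τ₀μ₀ + τ_data·x̄)/(τ₀+τ_data), with τ₀=1/σ₀² and τ_data=n/σ².
Here τ₀ = 1/91.2 = 0.010965 and τ_data = 19/133.6 = 0.142216, so τ_n = 0.153181.
Rearranging for μ₀: μ₀ = (μ_n·τ_n − τ_data·x̄)/τ₀ = (47.7514·0.153181 − 0.142216·47.1) / 0.010965 = 0.616234/0.010965 ≈ 56.2.

μ₀ = 56.2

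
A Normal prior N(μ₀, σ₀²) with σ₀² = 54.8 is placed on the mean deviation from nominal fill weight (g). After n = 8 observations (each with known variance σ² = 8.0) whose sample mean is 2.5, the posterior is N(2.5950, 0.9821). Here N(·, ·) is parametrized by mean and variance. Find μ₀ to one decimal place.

The posterior mean is a precision-weighted average: μ_n = (τ₀μ₀ + τ_data·x̄)/(τ₀+τ_data), with τ₀=1/σ₀² and τ_data=n/σ².
Here τ₀ = 1/54.8 = 0.018248 and τ_data = 8/8.0 = 1.000000, so τ_n = 1.018248.
Rearranging for μ₀: μ₀ = (μ_n·τ_n − τ_data·x̄)/τ₀ = (2.5950·1.018248 − 1.000000·2.5) / 0.018248 = 0.142354/0.018248 ≈ 7.8.

μ₀ = 7.8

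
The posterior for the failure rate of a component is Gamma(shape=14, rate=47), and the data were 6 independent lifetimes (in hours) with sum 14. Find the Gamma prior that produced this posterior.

For an exponential likelihood with a Gamma(α, β) prior on the rate, n observations with total T give posterior Gamma(α+n, β+T).
So α = 14 − 6 = 8 and β = 47 − 14 = 33.

Gamma(shape=8, rate=33)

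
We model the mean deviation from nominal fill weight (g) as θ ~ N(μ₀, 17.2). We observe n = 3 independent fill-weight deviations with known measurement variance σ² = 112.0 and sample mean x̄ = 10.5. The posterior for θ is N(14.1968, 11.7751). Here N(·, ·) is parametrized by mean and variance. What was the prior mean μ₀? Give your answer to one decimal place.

μ₀ = 15.9

The posterior mean is a precision-weighted average: μ_n = (τ₀μ₀ + τ_data·x̄)/(τ₀+τ_data), with τ₀=1/σ₀² and τ_data=n/σ².
Here τ₀ = 1/17.2 = 0.058140 and τ_data = 3/112.0 = 0.026786, so τ_n = 0.084926.
Rearranging for μ₀: μ₀ = (μ_n·τ_n − τ_data·x̄)/τ₀ = (14.1968·0.084926 − 0.026786·10.5) / 0.058140 = 0.924424/0.058140 ≈ 15.9.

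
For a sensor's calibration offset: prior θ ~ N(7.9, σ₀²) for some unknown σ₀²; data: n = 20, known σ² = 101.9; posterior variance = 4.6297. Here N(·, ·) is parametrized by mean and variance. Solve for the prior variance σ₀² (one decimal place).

Posterior precision equals prior precision plus data precision: 1/σ_n² = 1/σ₀² + n/σ².
So 1/σ₀² = 1/4.6297 − 20/101.9 = 0.215997 − 0.196271 = 0.019726.
Hence σ₀² = 1/0.019726 ≈ 50.7.

σ₀² = 50.7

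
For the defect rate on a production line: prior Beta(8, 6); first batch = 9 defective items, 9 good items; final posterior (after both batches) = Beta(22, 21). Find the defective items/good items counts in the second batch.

5 defective items and 6 good items

Sequential conjugate updates are equivalent to a single update on the pooled data, so total successes = posterior α − prior α and total failures = posterior β − prior β.
Total across both batches: 22−8=14 defective items, 21−6=15 good items.
Subtract the first batch: 14−9=5 defective items and 15−9=6 good items.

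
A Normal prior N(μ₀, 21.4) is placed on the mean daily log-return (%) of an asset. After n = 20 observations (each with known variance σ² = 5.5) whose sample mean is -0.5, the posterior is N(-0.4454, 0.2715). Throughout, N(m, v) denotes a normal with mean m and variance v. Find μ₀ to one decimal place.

μ₀ = 3.8

With known observation variance, the Normal–Normal posterior has precision τ_n = τ₀ + n/σ² and mean μ_n = (τ₀μ₀ + (n/σ²)x̄)/τ_n.
Here τ₀ = 1/21.4 = 0.046729 and τ_data = 20/5.5 = 3.636364, so τ_n = 3.683093.
Rearranging for μ₀: μ₀ = (μ_n·τ_n − τ_data·x̄)/τ₀ = (-0.4454·3.683093 − 3.636364·-0.5) / 0.046729 = 0.177732/0.046729 ≈ 3.8.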